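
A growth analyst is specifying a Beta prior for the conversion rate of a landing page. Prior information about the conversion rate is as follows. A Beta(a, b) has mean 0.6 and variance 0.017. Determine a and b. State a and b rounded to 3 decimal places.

Let s = a+b. The Beta variance is μ(1−μ)/(s+1).
So s+1 = μ(1−μ)/σ² = (0.6×0.4)/0.017 = 0.24/0.017 = 14.1176, giving s = 13.1176.
Then a = μs = 0.6×13.1176 = 7.871 and b = (1−μ)s = 0.4×13.1176 = 5.247.

a = 7.871, b = 5.247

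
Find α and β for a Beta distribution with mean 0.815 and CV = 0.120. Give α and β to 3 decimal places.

Var = (CV·μ)² = (0.120×0.815)² = 0.009565.
α+β = μ(1−μ)/Var − 1 = 0.150775/0.009565 − 1 = 14.7635.
Thus α = 0.815·14.7635 = 12.032 and β = 0.185·14.7635 = 2.731.

α = 12.032, β = 2.731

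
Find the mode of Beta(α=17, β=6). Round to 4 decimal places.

0.7619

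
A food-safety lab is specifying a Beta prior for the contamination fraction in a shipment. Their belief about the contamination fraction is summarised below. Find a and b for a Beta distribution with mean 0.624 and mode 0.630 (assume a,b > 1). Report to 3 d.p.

a = 27.040, b = 16.293

With s = a+b: μ = a/s and mode = (a−1)/(s−2). Eliminating a = μs,
μs − 1 = m(s−2) ⇒ s(μ−m) = 1−2m ⇒ s = -0.260/-0.006 = 43.3333.
So a = μs = 27.040, b = (1−μ)s = 16.293.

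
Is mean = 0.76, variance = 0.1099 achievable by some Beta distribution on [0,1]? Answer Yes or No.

For any Beta, Var(X) < E[X]·(1−E[X]).
Here μ(1−μ) = 0.76×0.24 = 0.1824, and 0.1099 < 0.1824.

Yes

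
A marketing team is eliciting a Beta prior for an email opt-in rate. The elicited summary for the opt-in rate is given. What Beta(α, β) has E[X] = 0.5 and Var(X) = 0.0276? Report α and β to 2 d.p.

α = 4.03, β = 4.03

Write ν = α+β; then α = μν and Var = μ(1−μ)/(ν+1).
ν = μ(1−μ)/Var − 1 = 0.25/0.0276 − 1 = 8.0580.
α = 0.5·8.0580 = 4.03, β = 0.5·8.0580 = 4.03.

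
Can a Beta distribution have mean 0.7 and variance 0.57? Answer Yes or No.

For any Beta, Var(X) < E[X]·(1−E[X]).
Here μ(1−μ) = 0.7×0.3 = 0.21, and 0.57 ≥ 0.21.

No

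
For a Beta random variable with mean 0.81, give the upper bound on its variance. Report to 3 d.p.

0.154

Var = μ(1−μ)/(α+β+1), which approaches μ(1−μ) as α+β → 0.
So the supremum is μ(1−μ) = 0.81×0.19 = 0.154.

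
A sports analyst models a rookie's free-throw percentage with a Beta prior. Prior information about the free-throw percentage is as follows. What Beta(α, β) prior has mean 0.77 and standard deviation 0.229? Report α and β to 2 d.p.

α = 1.83, β = 0.55

Variance = 0.229² = 0.052441. The moment-matching identity α+β = μ(1−μ)/Var − 1 gives
α+β = 0.1771/0.052441 − 1 = 2.3771, so α = μ·2.3771 = 1.83 and β = (1−μ)·2.3771 = 0.55.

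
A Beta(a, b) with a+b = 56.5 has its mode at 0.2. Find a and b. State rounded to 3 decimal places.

a = 11.900, b = 44.600

Since the density peak of Beta(a,b) is at (a−1)/(a+b−2),
a = 1 + 0.2(56.5−2) = 11.900 and b = 56.5 − 11.900 = 44.600.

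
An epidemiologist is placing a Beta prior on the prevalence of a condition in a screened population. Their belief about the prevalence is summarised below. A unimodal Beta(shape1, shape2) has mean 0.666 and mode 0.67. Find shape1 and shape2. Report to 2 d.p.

With s = shape1+shape2: μ = shape1/s and mode = (shape1−1)/(s−2). Eliminating shape1 = μs,
μs − 1 = m(s−2) ⇒ s(μ−m) = 1−2m ⇒ s = -0.34/-0.004 = 85.0000.
So shape1 = μs = 56.61, shape2 = (1−μ)s = 28.39.

shape1 = 56.61, shape2 = 28.39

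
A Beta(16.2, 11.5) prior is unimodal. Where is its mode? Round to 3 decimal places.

With α,β > 1, mode = (α−1)/(α+β−2) = 15.2/25.7 = 0.591.

0.591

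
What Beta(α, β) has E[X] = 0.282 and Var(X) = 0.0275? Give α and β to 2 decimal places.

α = 1.79, β = 4.57

By moment matching, α+β = μ(1−μ)/σ² − 1 = (0.282·0.718)/0.0275 − 1 = 7.3628 − 1 = 6.3628.
Since α/(α+β) = μ, α = 0.282·6.3628 = 1.79 and β = 0.718·6.3628 = 4.57.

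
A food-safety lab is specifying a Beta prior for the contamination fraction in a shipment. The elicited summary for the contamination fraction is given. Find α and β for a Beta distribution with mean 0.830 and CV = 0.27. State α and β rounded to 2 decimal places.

σ = CV·μ = 0.27×0.830 = 0.22410, so σ² = 0.050221.
s+1 = μ(1−μ)/σ² = 0.141100/0.050221 = 2.8096, so s = α+β = 1.8096.
α = μs = 1.50, β = (1−μ)s = 0.31.

α = 1.50, β = 0.31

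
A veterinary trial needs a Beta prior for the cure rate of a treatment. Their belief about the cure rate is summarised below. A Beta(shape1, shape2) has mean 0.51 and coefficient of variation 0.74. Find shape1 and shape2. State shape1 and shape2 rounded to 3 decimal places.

shape1 = 0.385, shape2 = 0.370

σ = CV·μ = 0.74×0.51 = 0.37740, so σ² = 0.142431.
s+1 = μ(1−μ)/σ² = 0.2499/0.142431 = 1.7545, so s = shape1+shape2 = 0.7545.
shape1 = μs = 0.385, shape2 = (1−μ)s = 0.370.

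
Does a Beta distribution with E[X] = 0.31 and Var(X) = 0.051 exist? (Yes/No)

A Beta with mean μ has variance μ(1−μ)/(α+β+1) < μ(1−μ).
Here μ(1−μ) = 0.31×0.69 = 0.2139, and 0.051 < 0.2139.

Yes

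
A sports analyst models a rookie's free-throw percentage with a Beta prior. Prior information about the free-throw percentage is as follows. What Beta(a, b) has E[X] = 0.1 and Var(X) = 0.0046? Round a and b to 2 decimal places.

a = 1.86, b = 16.71

Write ν = a+b; then a = μν and Var = μ(1−μ)/(ν+1).
ν = μ(1−μ)/Var − 1 = 0.09/0.0046 − 1 = 18.5652.
a = 0.1·18.5652 = 1.86, b = 0.9·18.5652 = 16.71.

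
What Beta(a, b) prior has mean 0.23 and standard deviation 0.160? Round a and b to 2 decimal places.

a = 1.36, b = 4.56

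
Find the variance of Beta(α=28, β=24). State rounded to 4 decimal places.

0.0047

α+β = 52 and αβ = 672, so Var = αβ/[(α+β)²(α+β+1)] = 672/143312 = 0.0047.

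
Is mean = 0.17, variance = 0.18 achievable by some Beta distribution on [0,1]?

The Beta variance bound is σ² < μ(1−μ).
Here μ(1−μ) = 0.17×0.83 = 0.1411, and 0.18 ≥ 0.1411.

No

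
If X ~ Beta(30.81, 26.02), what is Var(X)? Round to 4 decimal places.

Var = αβ/[(α+β)²(α+β+1)] = (30.81×26.02)/(56.83²×57.83) = 801.6762/186770.595887 = 0.0043.

0.0043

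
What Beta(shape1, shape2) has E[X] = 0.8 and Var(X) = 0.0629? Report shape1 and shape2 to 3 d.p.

Let s = shape1+shape2. The Beta variance is μ(1−μ)/(s+1).
So s+1 = μ(1−μ)/σ² = (0.8×0.2)/0.0629 = 0.16/0.0629 = 2.5437, giving s = 1.5437.
Then shape1 = μs = 0.8×1.5437 = 1.235 and shape2 = (1−μ)s = 0.2×1.5437 = 0.309.

shape1 = 1.235, shape2 = 0.309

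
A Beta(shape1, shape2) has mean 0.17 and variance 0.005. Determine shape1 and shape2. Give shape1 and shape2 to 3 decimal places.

By moment matching, shape1+shape2 = μ(1−μ)/σ² − 1 = (0.17·0.83)/0.005 − 1 = 28.2200 − 1 = 27.2200.
Since shape1/(shape1+shape2) = μ, shape1 = 0.17·27.2200 = 4.627 and shape2 = 0.83·27.2200 = 22.593.

shape1 = 4.627, shape2 = 22.593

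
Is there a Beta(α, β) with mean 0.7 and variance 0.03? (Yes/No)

Yes

For any Beta, Var(X) < E[X]·(1−E[X]).
Here μ(1−μ) = 0.7×0.3 = 0.21, and 0.03 < 0.21.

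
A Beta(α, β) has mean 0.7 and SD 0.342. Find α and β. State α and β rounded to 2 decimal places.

Variance = 0.342² = 0.116964. The moment-matching identity α+β = μ(1−μ)/Var − 1 gives
α+β = 0.21/0.116964 − 1 = 0.7954, so α = μ·0.7954 = 0.56 and β = (1−μ)·0.7954 = 0.24.

α = 0.56, β = 0.24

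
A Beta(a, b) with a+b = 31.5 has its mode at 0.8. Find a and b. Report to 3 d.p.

For a,b>1 the mode is (a−1)/(a+b−2), so a = mode·(κ−2)+1 = 0.8×29.5+1 = 24.600.
And b = (1−mode)·(κ−2)+1 = 0.2×29.5+1 = 6.900.

a = 24.600, b = 6.900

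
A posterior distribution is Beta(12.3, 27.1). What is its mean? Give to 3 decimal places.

0.312

The Beta mean is α/(α+β) = 12.3/(12.3+27.1) = 0.312.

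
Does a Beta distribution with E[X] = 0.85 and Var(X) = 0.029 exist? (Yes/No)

Yes

For any Beta, Var(X) < E[X]·(1−E[X]).
Here μ(1−μ) = 0.85×0.15 = 0.1275, and 0.029 < 0.1275.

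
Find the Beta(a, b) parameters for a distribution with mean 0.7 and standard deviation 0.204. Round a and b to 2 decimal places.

Variance = 0.204² = 0.041616. The moment-matching identity a+b = μ(1−μ)/Var − 1 gives
a+b = 0.21/0.041616 − 1 = 4.0461, so a = μ·4.0461 = 2.83 and b = (1−μ)·4.0461 = 1.21.

a = 2.83, b = 1.21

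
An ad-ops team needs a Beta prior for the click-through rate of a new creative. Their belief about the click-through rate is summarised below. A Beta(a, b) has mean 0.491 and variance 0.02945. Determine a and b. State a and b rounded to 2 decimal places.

By moment matching, a+b = μ(1−μ)/σ² − 1 = (0.491·0.509)/0.02945 − 1 = 8.4862 − 1 = 7.4862.
Since a/(a+b) = μ, a = 0.491·7.4862 = 3.68 and b = 0.509·7.4862 = 3.81.

a = 3.68, b = 3.81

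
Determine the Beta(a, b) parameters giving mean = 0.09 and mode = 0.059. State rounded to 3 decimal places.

With s = a+b: μ = a/s and mode = (a−1)/(s−2). Eliminating a = μs,
μs − 1 = m(s−2) ⇒ s(μ−m) = 1−2m ⇒ s = 0.882/0.031 = 28.4516.
So a = μs = 2.561, b = (1−μ)s = 25.891.

a = 2.561, b = 25.891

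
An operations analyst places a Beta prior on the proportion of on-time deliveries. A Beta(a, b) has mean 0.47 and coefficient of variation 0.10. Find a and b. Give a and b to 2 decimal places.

a = 52.53, b = 59.24

σ = CV·μ = 0.10×0.47 = 0.04700, so σ² = 0.002209.
s+1 = μ(1−μ)/σ² = 0.2491/0.002209 = 112.7660, so s = a+b = 111.7660.
a = μs = 52.53, b = (1−μ)s = 59.24.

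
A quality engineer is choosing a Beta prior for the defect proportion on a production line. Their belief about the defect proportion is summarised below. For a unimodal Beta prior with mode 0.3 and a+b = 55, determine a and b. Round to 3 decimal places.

Since the density peak of Beta(a,b) is at (a−1)/(a+b−2),
a = 1 + 0.3(55−2) = 16.900 and b = 55 − 16.900 = 38.100.

a = 16.900, b = 38.100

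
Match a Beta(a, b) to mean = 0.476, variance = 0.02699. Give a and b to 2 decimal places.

Write ν = a+b; then a = μν and Var = μ(1−μ)/(ν+1).
ν = μ(1−μ)/Var − 1 = 0.249424/0.02699 − 1 = 8.2413.
a = 0.476·8.2413 = 3.92, b = 0.524·8.2413 = 4.32.

a = 3.92, b = 4.32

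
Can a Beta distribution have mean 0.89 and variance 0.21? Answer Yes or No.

A Beta with mean μ has variance μ(1−μ)/(α+β+1) < μ(1−μ).
Here μ(1−μ) = 0.89×0.11 = 0.0979, and 0.21 ≥ 0.0979.

No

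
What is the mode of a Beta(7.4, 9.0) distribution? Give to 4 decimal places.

The density x^(α−1)(1−x)^(β−1) is maximised at (α−1)/(α+β−2) = 6.4/14.4 = 0.4444.

0.4444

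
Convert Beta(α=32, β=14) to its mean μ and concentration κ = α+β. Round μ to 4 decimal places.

μ = 0.6957, κ = 46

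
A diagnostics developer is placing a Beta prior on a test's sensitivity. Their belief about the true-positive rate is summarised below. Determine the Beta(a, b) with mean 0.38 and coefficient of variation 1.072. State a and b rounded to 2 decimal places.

a = 0.16, b = 0.26

Var = (CV·μ)² = (1.072×0.38)² = 0.165942.
a+b = μ(1−μ)/Var − 1 = 0.2356/0.165942 − 1 = 0.4198.
Thus a = 0.38·0.4198 = 0.16 and b = 0.62·0.4198 = 0.26.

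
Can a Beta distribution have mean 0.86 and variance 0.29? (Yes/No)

For any Beta, Var(X) < E[X]·(1−E[X]).
Here μ(1−μ) = 0.86×0.14 = 0.1204, and 0.29 ≥ 0.1204.

No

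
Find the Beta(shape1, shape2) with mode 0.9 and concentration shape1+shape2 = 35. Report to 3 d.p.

shape1 = 30.700, shape2 = 4.300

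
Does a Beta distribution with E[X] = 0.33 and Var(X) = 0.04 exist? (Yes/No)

Yes

The Beta variance bound is σ² < μ(1−μ).
Here μ(1−μ) = 0.33×0.67 = 0.2211, and 0.04 < 0.2211.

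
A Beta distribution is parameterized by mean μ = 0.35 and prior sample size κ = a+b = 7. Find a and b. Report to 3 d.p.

a = μκ = 0.35×7 = 2.450 and b = (1−μ)κ = 0.65×7 = 4.550.

a = 2.450, b = 4.550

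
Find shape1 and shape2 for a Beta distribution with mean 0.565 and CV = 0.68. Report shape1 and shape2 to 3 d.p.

shape1 = 0.376, shape2 = 0.289

Var = (CV·μ)² = (0.68×0.565)² = 0.147610.
shape1+shape2 = μ(1−μ)/Var − 1 = 0.245775/0.147610 − 1 = 0.6650.
Thus shape1 = 0.565·0.6650 = 0.376 and shape2 = 0.435·0.6650 = 0.289.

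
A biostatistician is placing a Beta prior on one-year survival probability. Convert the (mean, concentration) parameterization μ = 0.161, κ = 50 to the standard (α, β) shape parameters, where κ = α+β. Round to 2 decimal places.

α = μκ = 0.161×50 = 8.05 and β = (1−μ)κ = 0.839×50 = 41.95.

α = 8.05, β = 41.95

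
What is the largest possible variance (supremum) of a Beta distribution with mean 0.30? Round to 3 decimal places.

0.210

For fixed mean μ the Beta variance is μ(1−μ)/(α+β+1), increasing as α+β decreases.
Its least upper bound (not attained) is μ(1−μ) = 0.30·0.70 = 0.210.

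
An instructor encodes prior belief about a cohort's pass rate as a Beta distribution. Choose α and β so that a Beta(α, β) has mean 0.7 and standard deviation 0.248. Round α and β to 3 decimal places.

Variance = 0.248² = 0.061504. The moment-matching identity α+β = μ(1−μ)/Var − 1 gives
α+β = 0.21/0.061504 − 1 = 2.4144, so α = μ·2.4144 = 1.690 and β = (1−μ)·2.4144 = 0.724.

α = 1.690, β = 0.724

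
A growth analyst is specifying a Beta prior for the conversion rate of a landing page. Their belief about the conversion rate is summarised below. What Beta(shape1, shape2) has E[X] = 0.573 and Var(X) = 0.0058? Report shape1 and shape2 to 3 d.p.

Let s = shape1+shape2. The Beta variance is μ(1−μ)/(s+1).
So s+1 = μ(1−μ)/σ² = (0.573×0.427)/0.0058 = 0.244671/0.0058 = 42.1847, giving s = 41.1847.
Then shape1 = μs = 0.573×41.1847 = 23.599 and shape2 = (1−μ)s = 0.427×41.1847 = 17.586.

shape1 = 23.599, shape2 = 17.586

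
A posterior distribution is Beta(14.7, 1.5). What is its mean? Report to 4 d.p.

0.9074

The Beta mean is α/(α+β) = 14.7/(14.7+1.5) = 0.9074.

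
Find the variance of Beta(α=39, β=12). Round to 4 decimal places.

α+β = 51 and αβ = 468, so Var = αβ/[(α+β)²(α+β+1)] = 468/135252 = 0.0035.

0.0035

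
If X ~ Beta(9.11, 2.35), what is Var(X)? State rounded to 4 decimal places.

0.0131

α+β = 11.46 and αβ = 21.4085, so Var = αβ/[(α+β)²(α+β+1)] = 21.4085/1636.391736 = 0.0131.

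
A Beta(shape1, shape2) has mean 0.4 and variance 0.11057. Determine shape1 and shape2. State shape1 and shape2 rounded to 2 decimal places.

Let s = shape1+shape2. The Beta variance is μ(1−μ)/(s+1).
So s+1 = μ(1−μ)/σ² = (0.4×0.6)/0.11057 = 0.24/0.11057 = 2.1706, giving s = 1.1706.
Then shape1 = μs = 0.4×1.1706 = 0.47 and shape2 = (1−μ)s = 0.6×1.1706 = 0.70.

shape1 = 0.47, shape2 = 0.70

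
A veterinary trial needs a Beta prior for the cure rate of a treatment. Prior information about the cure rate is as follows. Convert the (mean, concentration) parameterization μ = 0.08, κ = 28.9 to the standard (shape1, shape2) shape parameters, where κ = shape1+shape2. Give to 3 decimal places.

Split κ in proportion μ : (1−μ): shape1 = 0.08·28.9 = 2.312, shape2 = 28.9 − 2.312 = 26.588.

shape1 = 2.312, shape2 = 26.588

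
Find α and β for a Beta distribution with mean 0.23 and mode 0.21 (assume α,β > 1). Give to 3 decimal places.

α = 6.670, β = 22.330

Let s = α+β. Mean gives α = μs = 0.23s; mode gives (α−1)/(s−2) = 0.21.
Substituting: 0.23s − 1 = 0.21(s−2) = 0.21s − 0.42, so 0.02s = 0.58 and s = 29.0000.
Then α = 0.23×29.0000 = 6.670 and β = s−α = 22.330.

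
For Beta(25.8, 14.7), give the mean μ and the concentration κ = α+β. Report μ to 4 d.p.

κ = α+β = 25.8+14.7 = 40.5; μ = α/κ = 25.8/40.5 = 0.6370.

μ = 0.6370, κ = 40.5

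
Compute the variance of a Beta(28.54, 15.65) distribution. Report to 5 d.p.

0.00506

Var = αβ/[(α+β)²(α+β+1)] = (28.54×15.65)/(44.19²×45.19) = 446.6510/88245.048159 = 0.00506.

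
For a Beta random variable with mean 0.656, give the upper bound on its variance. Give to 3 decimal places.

0.226

For fixed mean μ the Beta variance is μ(1−μ)/(α+β+1), increasing as α+β decreases.
Its least upper bound (not attained) is μ(1−μ) = 0.656·0.344 = 0.226.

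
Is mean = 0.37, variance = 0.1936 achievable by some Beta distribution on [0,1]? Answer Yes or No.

The Beta variance bound is σ² < μ(1−μ).
Here μ(1−μ) = 0.37×0.63 = 0.2331, and 0.1936 < 0.2331.

Yes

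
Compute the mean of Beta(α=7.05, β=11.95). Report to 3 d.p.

0.371

E[X] = α/(α+β) = 7.05/19.00 = 0.371.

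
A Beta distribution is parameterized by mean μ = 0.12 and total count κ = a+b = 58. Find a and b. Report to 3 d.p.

a = 6.960, b = 51.040

a = μκ = 0.12×58 = 6.960 and b = (1−μ)κ = 0.88×58 = 51.040.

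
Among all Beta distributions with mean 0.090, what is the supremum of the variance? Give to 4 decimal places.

0.0819

Var = μ(1−μ)/(α+β+1), which approaches μ(1−μ) as α+β → 0.
So the supremum is μ(1−μ) = 0.090×0.910 = 0.0819.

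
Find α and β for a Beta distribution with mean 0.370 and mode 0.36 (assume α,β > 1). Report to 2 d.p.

With s = α+β: μ = α/s and mode = (α−1)/(s−2). Eliminating α = μs,
μs − 1 = m(s−2) ⇒ s(μ−m) = 1−2m ⇒ s = 0.28/0.010 = 28.0000.
So α = μs = 10.36, β = (1−μ)s = 17.64.

α = 10.36, β = 17.64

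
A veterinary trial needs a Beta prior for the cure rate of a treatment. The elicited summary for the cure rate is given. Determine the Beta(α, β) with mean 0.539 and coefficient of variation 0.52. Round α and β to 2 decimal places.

α = 1.17, β = 1.00

σ = CV·μ = 0.52×0.539 = 0.28028, so σ² = 0.078557.
s+1 = μ(1−μ)/σ² = 0.248479/0.078557 = 3.1630, so s = α+β = 2.1630.
α = μs = 1.17, β = (1−μ)s = 1.00.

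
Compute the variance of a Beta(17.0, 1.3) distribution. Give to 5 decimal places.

Var = αβ/[(α+β)²(α+β+1)] = (17.0×1.3)/(18.3²×19.3) = 22.10/6463.377 = 0.00342.

0.00342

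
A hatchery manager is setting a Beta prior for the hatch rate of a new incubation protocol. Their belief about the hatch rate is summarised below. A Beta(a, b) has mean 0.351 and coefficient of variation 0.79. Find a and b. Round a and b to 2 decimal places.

σ = CV·μ = 0.79×0.351 = 0.27729, so σ² = 0.076890.
s+1 = μ(1−μ)/σ² = 0.227799/0.076890 = 2.9627, so s = a+b = 1.9627.
a = μs = 0.69, b = (1−μ)s = 1.27.

a = 0.69, b = 1.27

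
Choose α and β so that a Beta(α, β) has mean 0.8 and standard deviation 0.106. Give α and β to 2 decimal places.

σ² = 0.106² = 0.011236.
With s = α+β, Var = μ(1−μ)/(s+1), so s+1 = (0.8×0.2)/0.011236 = 14.2399 and s = 13.2399.
α = μs = 10.59, β = (1−μ)s = 2.65.

α = 10.59, β = 2.65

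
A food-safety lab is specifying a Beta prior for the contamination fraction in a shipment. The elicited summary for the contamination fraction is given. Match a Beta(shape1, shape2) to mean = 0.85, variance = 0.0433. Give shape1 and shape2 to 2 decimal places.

By moment matching, shape1+shape2 = μ(1−μ)/σ² − 1 = (0.85·0.15)/0.0433 − 1 = 2.9446 − 1 = 1.9446.
Since shape1/(shape1+shape2) = μ, shape1 = 0.85·1.9446 = 1.65 and shape2 = 0.15·1.9446 = 0.29.

shape1 = 1.65, shape2 = 0.29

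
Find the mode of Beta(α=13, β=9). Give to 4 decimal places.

The density x^(α−1)(1−x)^(β−1) is maximised at (α−1)/(α+β−2) = 12/20 = 0.6000.

0.6000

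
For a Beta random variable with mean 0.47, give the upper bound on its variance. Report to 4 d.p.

0.2491

Var = μ(1−μ)/(α+β+1), which approaches μ(1−μ) as α+β → 0.
So the supremum is μ(1−μ) = 0.47×0.53 = 0.2491.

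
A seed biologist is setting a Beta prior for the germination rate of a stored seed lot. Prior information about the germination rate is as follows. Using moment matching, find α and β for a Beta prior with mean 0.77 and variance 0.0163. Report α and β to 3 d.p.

α = 7.596, β = 2.269

Write ν = α+β; then α = μν and Var = μ(1−μ)/(ν+1).
ν = μ(1−μ)/Var − 1 = 0.1771/0.0163 − 1 = 9.8650.
α = 0.77·9.8650 = 7.596, β = 0.23·9.8650 = 2.269.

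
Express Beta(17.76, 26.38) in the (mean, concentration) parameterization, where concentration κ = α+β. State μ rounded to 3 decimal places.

μ = 0.402, κ = 44.14

κ = α+β = 17.76+26.38 = 44.14; μ = α/κ = 17.76/44.14 = 0.402.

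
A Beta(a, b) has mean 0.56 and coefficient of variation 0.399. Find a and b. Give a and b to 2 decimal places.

a = 2.20, b = 1.73

Var = (CV·μ)² = (0.399×0.56)² = 0.049925.
a+b = μ(1−μ)/Var − 1 = 0.2464/0.049925 − 1 = 3.9354.
Thus a = 0.56·3.9354 = 2.20 and b = 0.44·3.9354 = 1.73.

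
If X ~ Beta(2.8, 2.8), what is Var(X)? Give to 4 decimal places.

Var = αβ/[(α+β)²(α+β+1)] = (2.8×2.8)/(5.6²×6.6) = 7.84/206.976 = 0.0379.

0.0379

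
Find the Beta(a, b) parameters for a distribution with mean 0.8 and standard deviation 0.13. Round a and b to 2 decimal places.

a = 6.77, b = 1.69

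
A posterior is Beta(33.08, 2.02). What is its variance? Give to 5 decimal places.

0.00150

μ = 33.08/35.10 = 0.942450; Var = μ(1−μ)/(α+β+1) = 0.0542379/36.10 = 0.00150.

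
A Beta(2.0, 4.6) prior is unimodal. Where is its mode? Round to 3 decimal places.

The density x^(α−1)(1−x)^(β−1) is maximised at (α−1)/(α+β−2) = 1.0/4.6 = 0.217.

0.217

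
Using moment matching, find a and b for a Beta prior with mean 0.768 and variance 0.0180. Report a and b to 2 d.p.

a = 6.83, b = 2.06

Let s = a+b. The Beta variance is μ(1−μ)/(s+1).
So s+1 = μ(1−μ)/σ² = (0.768×0.232)/0.0180 = 0.178176/0.0180 = 9.8987, giving s = 8.8987.
Then a = μs = 0.768×8.8987 = 6.83 and b = (1−μ)s = 0.232×8.8987 = 2.06.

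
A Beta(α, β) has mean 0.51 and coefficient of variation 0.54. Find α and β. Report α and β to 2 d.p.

Var = (CV·μ)² = (0.54×0.51)² = 0.075845.
α+β = μ(1−μ)/Var − 1 = 0.2499/0.075845 − 1 = 2.2949.
Thus α = 0.51·2.2949 = 1.17 and β = 0.49·2.2949 = 1.12.

α = 1.17, β = 1.12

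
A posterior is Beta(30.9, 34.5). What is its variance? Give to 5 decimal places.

μ = 30.9/65.4 = 0.472477; Var = μ(1−μ)/(α+β+1) = 0.2492425/66.4 = 0.00375.

0.00375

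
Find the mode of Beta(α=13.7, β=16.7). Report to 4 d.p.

0.4472

With α,β > 1, mode = (α−1)/(α+β−2) = 12.7/28.4 = 0.4472.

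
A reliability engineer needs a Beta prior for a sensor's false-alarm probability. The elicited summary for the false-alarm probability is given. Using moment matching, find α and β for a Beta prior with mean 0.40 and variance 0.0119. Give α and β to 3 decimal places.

Write ν = α+β; then α = μν and Var = μ(1−μ)/(ν+1).
ν = μ(1−μ)/Var − 1 = 0.2400/0.0119 − 1 = 19.1681.
α = 0.40·19.1681 = 7.667, β = 0.60·19.1681 = 11.501.

α = 7.667, β = 11.501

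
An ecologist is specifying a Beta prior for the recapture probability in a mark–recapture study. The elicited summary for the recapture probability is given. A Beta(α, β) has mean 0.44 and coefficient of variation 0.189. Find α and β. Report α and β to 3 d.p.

α = 15.237, β = 19.393

σ = CV·μ = 0.189×0.44 = 0.08316, so σ² = 0.006916.
s+1 = μ(1−μ)/σ² = 0.2464/0.006916 = 35.6297, so s = α+β = 34.6297.
α = μs = 15.237, β = (1−μ)s = 19.393.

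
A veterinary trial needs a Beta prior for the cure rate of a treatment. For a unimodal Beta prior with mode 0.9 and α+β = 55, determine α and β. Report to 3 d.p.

Since the density peak of Beta(α,β) is at (α−1)/(α+β−2),
α = 1 + 0.9(55−2) = 48.700 and β = 55 − 48.700 = 6.300.

α = 48.700, β = 6.300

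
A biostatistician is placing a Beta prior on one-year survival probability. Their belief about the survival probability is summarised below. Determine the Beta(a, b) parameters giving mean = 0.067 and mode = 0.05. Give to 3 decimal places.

With s = a+b: μ = a/s and mode = (a−1)/(s−2). Eliminating a = μs,
μs − 1 = m(s−2) ⇒ s(μ−m) = 1−2m ⇒ s = 0.90/0.017 = 52.9412.
So a = μs = 3.547, b = (1−μ)s = 49.394.

a = 3.547, b = 49.394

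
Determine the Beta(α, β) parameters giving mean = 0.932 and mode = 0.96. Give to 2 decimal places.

α = 30.62, β = 2.23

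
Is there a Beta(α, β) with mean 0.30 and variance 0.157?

Yes

A Beta with mean μ has variance μ(1−μ)/(α+β+1) < μ(1−μ).
Here μ(1−μ) = 0.30×0.70 = 0.2100, and 0.157 < 0.2100.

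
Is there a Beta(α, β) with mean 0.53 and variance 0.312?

No

The Beta variance bound is σ² < μ(1−μ).
Here μ(1−μ) = 0.53×0.47 = 0.2491, and 0.312 ≥ 0.2491.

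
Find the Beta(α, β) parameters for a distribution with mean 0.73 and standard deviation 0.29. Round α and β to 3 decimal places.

α = 0.981, β = 0.363

First σ² = 0.0841. Setting α = μn, β = (1−μ)n with n = α+β,
μ(1−μ)/(n+1) = 0.0841 ⇒ n+1 = 0.1971/0.0841 = 2.3436 ⇒ n = 1.3436.
Hence α = 0.73×1.3436 = 0.981, β = 0.27×1.3436 = 0.363.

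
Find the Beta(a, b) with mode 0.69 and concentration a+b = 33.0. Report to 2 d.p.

Mode = (a−1)/(κ−2) with κ = a+b, so a−1 = 0.69·31.0 = 21.39.
a = 22.39; b = κ − a = 10.61.

a = 22.39, b = 10.61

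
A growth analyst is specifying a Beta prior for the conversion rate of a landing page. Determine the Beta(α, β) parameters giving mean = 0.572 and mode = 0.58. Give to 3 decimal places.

Let s = α+β. Mean gives α = μs = 0.572s; mode gives (α−1)/(s−2) = 0.58.
Substituting: 0.572s − 1 = 0.58(s−2) = 0.58s − 1.16, so -0.008s = -0.16 and s = 20.0000.
Then α = 0.572×20.0000 = 11.440 and β = s−α = 8.560.

α = 11.440, β = 8.560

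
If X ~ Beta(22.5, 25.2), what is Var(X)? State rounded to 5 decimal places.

0.00512

μ = 22.5/47.7 = 0.471698; Var = μ(1−μ)/(α+β+1) = 0.2491990/48.7 = 0.00512.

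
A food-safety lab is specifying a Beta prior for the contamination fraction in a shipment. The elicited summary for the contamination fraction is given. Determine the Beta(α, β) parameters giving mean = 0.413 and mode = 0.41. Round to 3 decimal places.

Let s = α+β. Mean gives α = μs = 0.413s; mode gives (α−1)/(s−2) = 0.41.
Substituting: 0.413s − 1 = 0.41(s−2) = 0.41s − 0.82, so 0.003s = 0.18 and s = 60.0000.
Then α = 0.413×60.0000 = 24.780 and β = s−α = 35.220.

α = 24.780, β = 35.220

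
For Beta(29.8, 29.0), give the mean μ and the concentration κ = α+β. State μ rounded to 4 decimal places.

κ = α+β = 29.8+29.0 = 58.8; μ = α/κ = 29.8/58.8 = 0.5068.

μ = 0.5068, κ = 58.8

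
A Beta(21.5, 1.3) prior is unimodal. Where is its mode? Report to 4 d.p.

The density x^(α−1)(1−x)^(β−1) is maximised at (α−1)/(α+β−2) = 20.5/20.8 = 0.9856.

0.9856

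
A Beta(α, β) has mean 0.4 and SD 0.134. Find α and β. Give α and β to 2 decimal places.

First σ² = 0.017956. Setting α = μn, β = (1−μ)n with n = α+β,
μ(1−μ)/(n+1) = 0.017956 ⇒ n+1 = 0.24/0.017956 = 13.3660 ⇒ n = 12.3660.
Hence α = 0.4×12.3660 = 4.95, β = 0.6×12.3660 = 7.42.

α = 4.95, β = 7.42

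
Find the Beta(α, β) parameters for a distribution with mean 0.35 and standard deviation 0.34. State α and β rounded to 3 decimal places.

σ² = 0.34² = 0.1156.
With s = α+β, Var = μ(1−μ)/(s+1), so s+1 = (0.35×0.65)/0.1156 = 1.9680 and s = 0.9680.
α = μs = 0.339, β = (1−μ)s = 0.629.

α = 0.339, β = 0.629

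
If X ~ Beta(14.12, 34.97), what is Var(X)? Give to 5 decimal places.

0.00409

α+β = 49.09 and αβ = 493.7764, so Var = αβ/[(α+β)²(α+β+1)] = 493.7764/120708.289529 = 0.00409.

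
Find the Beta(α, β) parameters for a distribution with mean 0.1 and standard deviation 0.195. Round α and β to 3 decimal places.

α = 0.137, β = 1.230

Variance = 0.195² = 0.038025. The moment-matching identity α+β = μ(1−μ)/Var − 1 gives
α+β = 0.09/0.038025 − 1 = 1.3669, so α = μ·1.3669 = 0.137 and β = (1−μ)·1.3669 = 1.230.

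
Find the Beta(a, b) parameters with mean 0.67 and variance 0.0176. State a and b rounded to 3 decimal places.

Let s = a+b. The Beta variance is μ(1−μ)/(s+1).
So s+1 = μ(1−μ)/σ² = (0.67×0.33)/0.0176 = 0.2211/0.0176 = 12.5625, giving s = 11.5625.
Then a = μs = 0.67×11.5625 = 7.747 and b = (1−μ)s = 0.33×11.5625 = 3.816.

a = 7.747, b = 3.816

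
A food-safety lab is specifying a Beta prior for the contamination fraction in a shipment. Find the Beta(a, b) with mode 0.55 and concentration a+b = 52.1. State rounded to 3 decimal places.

a = 28.555, b = 23.545

Mode = (a−1)/(κ−2) with κ = a+b, so a−1 = 0.55·50.1 = 27.555.
a = 28.555; b = κ − a = 23.545.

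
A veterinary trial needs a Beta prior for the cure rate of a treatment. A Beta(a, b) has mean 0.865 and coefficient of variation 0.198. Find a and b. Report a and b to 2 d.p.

a = 2.58, b = 0.40

Var = (CV·μ)² = (0.198×0.865)² = 0.029333.
a+b = μ(1−μ)/Var − 1 = 0.116775/0.029333 − 1 = 2.9810.
Thus a = 0.865·2.9810 = 2.58 and b = 0.135·2.9810 = 0.40.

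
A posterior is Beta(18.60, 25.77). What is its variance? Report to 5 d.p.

α+β = 44.37 and αβ = 479.3220, so Var = αβ/[(α+β)²(α+β+1)] = 479.3220/89319.778353 = 0.00537.

0.00537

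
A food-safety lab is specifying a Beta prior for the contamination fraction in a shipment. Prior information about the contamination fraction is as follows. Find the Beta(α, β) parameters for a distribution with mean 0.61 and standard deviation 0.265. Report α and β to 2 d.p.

α = 1.46, β = 0.93

First σ² = 0.070225. Setting α = μn, β = (1−μ)n with n = α+β,
μ(1−μ)/(n+1) = 0.070225 ⇒ n+1 = 0.2379/0.070225 = 3.3877 ⇒ n = 2.3877.
Hence α = 0.61×2.3877 = 1.46, β = 0.39×2.3877 = 0.93.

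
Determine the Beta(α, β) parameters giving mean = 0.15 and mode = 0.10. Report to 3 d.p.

Let s = α+β. Mean gives α = μs = 0.15s; mode gives (α−1)/(s−2) = 0.10.
Substituting: 0.15s − 1 = 0.10(s−2) = 0.10s − 0.20, so 0.05s = 0.80 and s = 16.0000.
Then α = 0.15×16.0000 = 2.400 and β = s−α = 13.600.

α = 2.400, β = 13.600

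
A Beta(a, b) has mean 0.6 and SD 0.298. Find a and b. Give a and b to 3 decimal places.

a = 1.022, b = 0.681

σ² = 0.298² = 0.088804.
With s = a+b, Var = μ(1−μ)/(s+1), so s+1 = (0.6×0.4)/0.088804 = 2.7026 and s = 1.7026.
a = μs = 1.022, b = (1−μ)s = 0.681.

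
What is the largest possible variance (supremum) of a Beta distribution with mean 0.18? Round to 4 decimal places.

0.1476

For fixed mean μ the Beta variance is μ(1−μ)/(α+β+1), increasing as α+β decreases.
Its least upper bound (not attained) is μ(1−μ) = 0.18·0.82 = 0.1476.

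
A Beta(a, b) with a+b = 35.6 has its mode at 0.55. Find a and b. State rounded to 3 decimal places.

a = 19.480, b = 16.120

Mode = (a−1)/(κ−2) with κ = a+b, so a−1 = 0.55·33.6 = 18.480.
a = 19.480; b = κ − a = 16.120.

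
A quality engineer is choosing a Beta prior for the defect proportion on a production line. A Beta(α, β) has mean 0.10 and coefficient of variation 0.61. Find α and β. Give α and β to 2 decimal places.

Var = (CV·μ)² = (0.61×0.10)² = 0.003721.
α+β = μ(1−μ)/Var − 1 = 0.0900/0.003721 − 1 = 23.1870.
Thus α = 0.10·23.1870 = 2.32 and β = 0.90·23.1870 = 20.87.

α = 2.32, β = 20.87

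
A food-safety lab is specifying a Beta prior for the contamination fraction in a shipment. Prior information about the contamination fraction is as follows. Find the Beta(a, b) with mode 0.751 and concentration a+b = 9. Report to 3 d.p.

Since the density peak of Beta(a,b) is at (a−1)/(a+b−2),
a = 1 + 0.751(9−2) = 6.257 and b = 9 − 6.257 = 2.743.

a = 6.257, b = 2.743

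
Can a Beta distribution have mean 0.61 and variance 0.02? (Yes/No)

Yes

For any Beta, Var(X) < E[X]·(1−E[X]).
Here μ(1−μ) = 0.61×0.39 = 0.2379, and 0.02 < 0.2379.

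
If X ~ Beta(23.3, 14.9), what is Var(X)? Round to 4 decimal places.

Var = αβ/[(α+β)²(α+β+1)] = (23.3×14.9)/(38.2²×39.2) = 347.17/57202.208 = 0.0061.

0.0061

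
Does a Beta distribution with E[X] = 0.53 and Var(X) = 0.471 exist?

No

The Beta variance bound is σ² < μ(1−μ).
Here μ(1−μ) = 0.53×0.47 = 0.2491, and 0.471 ≥ 0.2491.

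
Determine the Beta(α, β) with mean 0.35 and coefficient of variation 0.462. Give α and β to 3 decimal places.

σ = CV·μ = 0.462×0.35 = 0.16170, so σ² = 0.026147.
s+1 = μ(1−μ)/σ² = 0.2275/0.026147 = 8.7008, so s = α+β = 7.7008.
α = μs = 2.695, β = (1−μ)s = 5.006.

α = 2.695, β = 5.006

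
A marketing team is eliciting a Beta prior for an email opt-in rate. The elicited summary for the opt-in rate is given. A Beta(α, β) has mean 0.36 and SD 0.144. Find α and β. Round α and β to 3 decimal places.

α = 3.640, β = 6.471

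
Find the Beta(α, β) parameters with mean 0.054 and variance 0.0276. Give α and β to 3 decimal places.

α = 0.046, β = 0.805

Let s = α+β. The Beta variance is μ(1−μ)/(s+1).
So s+1 = μ(1−μ)/σ² = (0.054×0.946)/0.0276 = 0.051084/0.0276 = 1.8509, giving s = 0.8509.
Then α = μs = 0.054×0.8509 = 0.046 and β = (1−μ)s = 0.946×0.8509 = 0.805.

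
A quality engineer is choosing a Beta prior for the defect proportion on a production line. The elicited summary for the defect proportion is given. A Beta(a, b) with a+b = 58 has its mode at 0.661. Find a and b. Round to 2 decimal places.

Since the density peak of Beta(a,b) is at (a−1)/(a+b−2),
a = 1 + 0.661(58−2) = 38.02 and b = 58 − 38.02 = 19.98.

a = 38.02, b = 19.98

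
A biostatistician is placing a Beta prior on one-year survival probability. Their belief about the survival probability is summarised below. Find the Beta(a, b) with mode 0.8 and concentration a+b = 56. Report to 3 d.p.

a = 44.200, b = 11.800

Mode = (a−1)/(κ−2) with κ = a+b, so a−1 = 0.8·54 = 43.200.
a = 44.200; b = κ − a = 11.800.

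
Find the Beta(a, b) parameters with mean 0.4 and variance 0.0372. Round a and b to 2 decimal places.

By moment matching, a+b = μ(1−μ)/σ² − 1 = (0.4·0.6)/0.0372 − 1 = 6.4516 − 1 = 5.4516.
Since a/(a+b) = μ, a = 0.4·5.4516 = 2.18 and b = 0.6·5.4516 = 3.27.

a = 2.18, b = 3.27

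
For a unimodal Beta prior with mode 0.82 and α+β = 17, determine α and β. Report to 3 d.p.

α = 13.300, β = 3.700

Since the density peak of Beta(α,β) is at (α−1)/(α+β−2),
α = 1 + 0.82(17−2) = 13.300 and β = 17 − 13.300 = 3.700.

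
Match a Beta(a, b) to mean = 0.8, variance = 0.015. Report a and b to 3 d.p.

a = 7.733, b = 1.933

By moment matching, a+b = μ(1−μ)/σ² − 1 = (0.8·0.2)/0.015 − 1 = 10.6667 − 1 = 9.6667.
Since a/(a+b) = μ, a = 0.8·9.6667 = 7.733 and b = 0.2·9.6667 = 1.933.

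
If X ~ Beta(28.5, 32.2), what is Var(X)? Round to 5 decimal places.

0.00404

μ = 28.5/60.7 = 0.469522; Var = μ(1−μ)/(α+β+1) = 0.2490711/61.7 = 0.00404.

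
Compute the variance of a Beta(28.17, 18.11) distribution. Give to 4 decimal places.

0.0050

α+β = 46.28 and αβ = 510.1587, so Var = αβ/[(α+β)²(α+β+1)] = 510.1587/101266.119552 = 0.0050.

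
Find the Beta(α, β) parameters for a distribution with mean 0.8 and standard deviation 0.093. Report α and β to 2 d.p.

First σ² = 0.008649. Setting α = μn, β = (1−μ)n with n = α+β,
μ(1−μ)/(n+1) = 0.008649 ⇒ n+1 = 0.16/0.008649 = 18.4992 ⇒ n = 17.4992.
Hence α = 0.8×17.4992 = 14.00, β = 0.2×17.4992 = 3.50.

α = 14.00, β = 3.50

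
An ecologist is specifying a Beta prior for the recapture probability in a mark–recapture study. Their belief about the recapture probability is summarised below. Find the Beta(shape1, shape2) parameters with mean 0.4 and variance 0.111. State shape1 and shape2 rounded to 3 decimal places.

Let s = shape1+shape2. The Beta variance is μ(1−μ)/(s+1).
So s+1 = μ(1−μ)/σ² = (0.4×0.6)/0.111 = 0.24/0.111 = 2.1622, giving s = 1.1622.
Then shape1 = μs = 0.4×1.1622 = 0.465 and shape2 = (1−μ)s = 0.6×1.1622 = 0.697.

shape1 = 0.465, shape2 = 0.697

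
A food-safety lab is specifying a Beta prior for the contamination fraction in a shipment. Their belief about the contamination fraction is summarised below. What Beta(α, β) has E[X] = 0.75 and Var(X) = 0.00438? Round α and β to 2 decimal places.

α = 31.36, β = 10.45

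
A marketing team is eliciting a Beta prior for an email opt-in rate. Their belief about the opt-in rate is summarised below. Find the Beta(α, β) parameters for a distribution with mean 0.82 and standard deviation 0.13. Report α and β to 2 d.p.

α = 6.34, β = 1.39

Variance = 0.13² = 0.0169. The moment-matching identity α+β = μ(1−μ)/Var − 1 gives
α+β = 0.1476/0.0169 − 1 = 7.7337, so α = μ·7.7337 = 6.34 and β = (1−μ)·7.7337 = 1.39.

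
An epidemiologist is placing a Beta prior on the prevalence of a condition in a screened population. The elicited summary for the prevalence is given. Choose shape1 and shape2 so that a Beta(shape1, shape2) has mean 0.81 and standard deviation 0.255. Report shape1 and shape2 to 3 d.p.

shape1 = 1.107, shape2 = 0.260

σ² = 0.255² = 0.065025.
With s = shape1+shape2, Var = μ(1−μ)/(s+1), so s+1 = (0.81×0.19)/0.065025 = 2.3668 and s = 1.3668.
shape1 = μs = 1.107, shape2 = (1−μ)s = 0.260.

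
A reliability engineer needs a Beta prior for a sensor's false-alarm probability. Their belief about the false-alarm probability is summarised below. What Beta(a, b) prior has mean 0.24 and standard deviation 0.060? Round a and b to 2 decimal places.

a = 11.92, b = 37.75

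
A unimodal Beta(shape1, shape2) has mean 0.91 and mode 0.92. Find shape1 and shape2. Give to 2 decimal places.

shape1 = 76.44, shape2 = 7.56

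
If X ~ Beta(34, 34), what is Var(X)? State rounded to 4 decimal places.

0.0036

Var = αβ/[(α+β)²(α+β+1)] = (34×34)/(68²×69) = 1156/319056 = 0.0036.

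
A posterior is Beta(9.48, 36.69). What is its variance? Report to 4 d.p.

Var = αβ/[(α+β)²(α+β+1)] = (9.48×36.69)/(46.17²×47.17) = 347.8212/100550.822013 = 0.0035.

0.0035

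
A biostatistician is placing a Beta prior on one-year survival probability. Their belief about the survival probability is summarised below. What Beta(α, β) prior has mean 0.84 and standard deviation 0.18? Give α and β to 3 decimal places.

Variance = 0.18² = 0.0324. The moment-matching identity α+β = μ(1−μ)/Var − 1 gives
α+β = 0.1344/0.0324 − 1 = 3.1481, so α = μ·3.1481 = 2.644 and β = (1−μ)·3.1481 = 0.504.

α = 2.644, β = 0.504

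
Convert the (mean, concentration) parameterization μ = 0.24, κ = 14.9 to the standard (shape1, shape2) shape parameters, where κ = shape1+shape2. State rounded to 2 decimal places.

shape1 = 3.58, shape2 = 11.32

Split κ in proportion μ : (1−μ): shape1 = 0.24·14.9 = 3.58, shape2 = 14.9 − 3.58 = 11.32.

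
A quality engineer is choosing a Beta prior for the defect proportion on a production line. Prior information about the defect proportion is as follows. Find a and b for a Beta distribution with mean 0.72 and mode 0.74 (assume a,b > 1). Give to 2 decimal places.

Let s = a+b. Mean gives a = μs = 0.72s; mode gives (a−1)/(s−2) = 0.74.
Substituting: 0.72s − 1 = 0.74(s−2) = 0.74s − 1.48, so -0.02s = -0.48 and s = 24.0000.
Then a = 0.72×24.0000 = 17.28 and b = s−a = 6.72.

a = 17.28, b = 6.72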